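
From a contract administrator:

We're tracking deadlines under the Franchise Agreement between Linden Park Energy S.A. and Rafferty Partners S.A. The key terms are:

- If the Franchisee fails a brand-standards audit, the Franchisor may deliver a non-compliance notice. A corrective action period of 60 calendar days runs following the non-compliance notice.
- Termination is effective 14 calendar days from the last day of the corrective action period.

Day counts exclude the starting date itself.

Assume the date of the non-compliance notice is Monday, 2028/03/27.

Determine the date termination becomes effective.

The last day of the corrective action period: 60 calendar days after 2028/03/27 is 2028/05/26.
Adding 14 calendar days to 2028/05/26 gives 2028/06/09, which is the date termination becomes effective.

2028/06/09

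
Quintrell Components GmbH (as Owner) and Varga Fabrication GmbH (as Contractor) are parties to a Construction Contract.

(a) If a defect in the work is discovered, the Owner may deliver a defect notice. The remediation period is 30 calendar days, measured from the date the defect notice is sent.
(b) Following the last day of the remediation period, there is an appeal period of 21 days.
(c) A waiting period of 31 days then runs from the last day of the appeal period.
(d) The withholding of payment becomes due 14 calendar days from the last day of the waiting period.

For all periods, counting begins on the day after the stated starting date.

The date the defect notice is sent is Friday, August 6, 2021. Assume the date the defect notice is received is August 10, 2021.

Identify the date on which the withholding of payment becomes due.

November 10, 2021

Adding 30 calendar days to August 6, 2021 gives September 5, 2021, which is the last day of the remediation period.
The last day of the appeal period: 21 calendar days after September 5, 2021 is September 26, 2021.
The last day of the waiting period: 31 calendar days after September 26, 2021 is October 27, 2021.
The date on which the withholding of payment becomes due: 14 calendar days after October 27, 2021 is November 10, 2021.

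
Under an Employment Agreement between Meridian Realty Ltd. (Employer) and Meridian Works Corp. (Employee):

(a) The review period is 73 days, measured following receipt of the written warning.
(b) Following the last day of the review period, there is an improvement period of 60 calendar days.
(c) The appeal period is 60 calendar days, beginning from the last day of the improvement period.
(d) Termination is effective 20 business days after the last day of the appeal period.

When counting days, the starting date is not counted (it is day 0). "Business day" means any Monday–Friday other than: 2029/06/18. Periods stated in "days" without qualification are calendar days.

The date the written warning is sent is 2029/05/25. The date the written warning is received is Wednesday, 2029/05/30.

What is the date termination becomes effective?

Adding 73 calendar days to 2029/05/30 gives 2029/08/11, which is the last day of the review period.
The last day of the improvement period: 2029/08/11 + 60 days = 2029/10/10.
The last day of the appeal period: 2029/10/10 + 60 days = 2029/12/09.
The date termination becomes effective: counting 20 business days from Sunday, 2029/12/09 (Dec 10, Dec 11, Dec 12, Dec 13, …, Jan 2, Jan 3, Jan 4, skipping weekends) reaches Friday, 2030/01/04.

2030/01/04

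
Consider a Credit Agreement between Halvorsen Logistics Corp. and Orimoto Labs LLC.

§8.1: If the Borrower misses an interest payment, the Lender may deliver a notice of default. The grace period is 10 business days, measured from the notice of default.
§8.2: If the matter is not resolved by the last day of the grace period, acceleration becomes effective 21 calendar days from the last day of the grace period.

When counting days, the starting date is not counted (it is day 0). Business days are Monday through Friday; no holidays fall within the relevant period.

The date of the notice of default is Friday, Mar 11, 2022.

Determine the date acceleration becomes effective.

From Friday, Mar 11, 2022, 10 business days (Mar 14, Mar 15, Mar 16, Mar 17, Mar 18, Mar 21, Mar 22, Mar 23, Mar 24, Mar 25, skipping weekends) brings us to Friday, Mar 25, 2022, which is the last day of the grace period.
Adding 21 calendar days to Mar 25, 2022 gives Apr 15, 2022, which is the date acceleration becomes effective.

Apr 15, 2022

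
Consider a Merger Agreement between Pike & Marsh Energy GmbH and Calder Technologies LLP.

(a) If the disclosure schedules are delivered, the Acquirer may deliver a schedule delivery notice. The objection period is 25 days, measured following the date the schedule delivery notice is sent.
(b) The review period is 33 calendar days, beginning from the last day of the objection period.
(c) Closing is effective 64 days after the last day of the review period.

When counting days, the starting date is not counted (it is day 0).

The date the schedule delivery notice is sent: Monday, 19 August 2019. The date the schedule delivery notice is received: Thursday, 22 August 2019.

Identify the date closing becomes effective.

19 December 2019

The last day of the objection period: 25 calendar days after 19 August 2019 is 13 September 2019.
Adding 33 calendar days to 13 September 2019 gives 16 October 2019, which is the last day of the review period.
The date closing becomes effective: 64 calendar days after 16 October 2019 is 19 December 2019.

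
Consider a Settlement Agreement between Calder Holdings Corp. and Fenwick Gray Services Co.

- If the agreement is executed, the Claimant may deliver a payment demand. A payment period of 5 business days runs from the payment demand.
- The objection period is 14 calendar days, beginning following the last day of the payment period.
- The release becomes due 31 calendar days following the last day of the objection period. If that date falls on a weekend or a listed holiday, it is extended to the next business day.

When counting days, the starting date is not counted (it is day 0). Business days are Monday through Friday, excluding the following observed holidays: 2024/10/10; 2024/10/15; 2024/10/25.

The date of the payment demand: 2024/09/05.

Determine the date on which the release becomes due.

2024/10/28

The last day of the payment period: counting 5 business days from Thursday, 2024/09/05 (Sep 6, Sep 9, Sep 10, Sep 11, Sep 12, skipping weekends) reaches Thursday, 2024/09/12.
Adding 14 calendar days to 2024/09/12 gives 2024/09/26, which is the last day of the objection period.
Adding 31 calendar days to 2024/09/26 gives 2024/10/27, which is the date on which the release becomes due. That falls on a Sunday, so it rolls to the next business day, Monday, 2024/10/28.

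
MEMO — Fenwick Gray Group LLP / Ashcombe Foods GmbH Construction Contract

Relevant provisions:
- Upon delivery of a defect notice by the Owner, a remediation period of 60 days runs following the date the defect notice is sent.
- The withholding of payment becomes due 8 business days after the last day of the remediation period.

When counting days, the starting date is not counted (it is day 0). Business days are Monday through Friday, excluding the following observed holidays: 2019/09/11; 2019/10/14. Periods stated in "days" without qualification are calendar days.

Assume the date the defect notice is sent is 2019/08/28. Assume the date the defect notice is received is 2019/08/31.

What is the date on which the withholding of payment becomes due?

Adding 60 calendar days to 2019/08/28 gives 2019/10/27, which is the last day of the remediation period.
The date on which the withholding of payment becomes due: 8 business days after Sunday, 2019/10/27, skipping weekends — Oct 28, Oct 29, Oct 30, Oct 31, Nov 1, Nov 4, Nov 5, Nov 6 — lands on Wednesday, 2019/11/06.

2019/11/06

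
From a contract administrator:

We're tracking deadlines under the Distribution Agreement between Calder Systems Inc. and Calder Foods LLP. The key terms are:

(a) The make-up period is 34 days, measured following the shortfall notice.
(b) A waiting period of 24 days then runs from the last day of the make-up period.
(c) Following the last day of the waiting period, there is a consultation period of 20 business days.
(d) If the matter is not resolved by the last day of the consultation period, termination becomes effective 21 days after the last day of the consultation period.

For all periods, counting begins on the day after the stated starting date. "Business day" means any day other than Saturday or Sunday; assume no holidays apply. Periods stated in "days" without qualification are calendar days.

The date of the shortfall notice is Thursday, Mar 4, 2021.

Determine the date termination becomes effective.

Jun 18, 2021

The last day of the make-up period: 34 calendar days after Mar 4, 2021 is Apr 7, 2021.
The last day of the waiting period: 24 calendar days after Apr 7, 2021 is May 1, 2021.
The last day of the consultation period: 20 business days after Saturday, May 1, 2021, skipping weekends — May 3, May 4, May 5, May 6, …, May 26, May 27, May 28 — lands on Friday, May 28, 2021.
The date termination becomes effective: May 28, 2021 + 21 days = Jun 18, 2021.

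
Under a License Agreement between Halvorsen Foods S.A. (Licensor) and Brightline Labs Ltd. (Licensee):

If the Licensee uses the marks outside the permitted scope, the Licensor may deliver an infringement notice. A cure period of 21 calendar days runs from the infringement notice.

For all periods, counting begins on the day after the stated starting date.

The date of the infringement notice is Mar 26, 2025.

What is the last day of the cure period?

Apr 16, 2025

Adding 21 calendar days to Mar 26, 2025 gives Apr 16, 2025, which is the last day of the cure period.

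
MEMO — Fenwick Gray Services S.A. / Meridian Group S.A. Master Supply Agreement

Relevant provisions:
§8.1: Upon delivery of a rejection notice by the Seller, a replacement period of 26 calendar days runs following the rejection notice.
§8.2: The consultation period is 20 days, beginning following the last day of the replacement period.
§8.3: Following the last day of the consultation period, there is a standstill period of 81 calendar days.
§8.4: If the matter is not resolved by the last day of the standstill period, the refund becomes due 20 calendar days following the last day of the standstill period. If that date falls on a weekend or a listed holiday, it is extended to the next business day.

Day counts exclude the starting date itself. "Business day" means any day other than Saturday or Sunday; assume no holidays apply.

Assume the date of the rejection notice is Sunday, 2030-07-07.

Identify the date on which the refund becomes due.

2030-12-02

The last day of the replacement period: 26 calendar days after 2030-07-07 is 2030-08-02.
The last day of the consultation period: 20 calendar days after 2030-08-02 is 2030-08-22.
Adding 81 calendar days to 2030-08-22 gives 2030-11-11, which is the last day of the standstill period.
The date on which the refund becomes due: 20 calendar days after 2030-11-11 is 2030-12-01. That falls on a Sunday, so it rolls to the next business day, Monday, 2030-12-02.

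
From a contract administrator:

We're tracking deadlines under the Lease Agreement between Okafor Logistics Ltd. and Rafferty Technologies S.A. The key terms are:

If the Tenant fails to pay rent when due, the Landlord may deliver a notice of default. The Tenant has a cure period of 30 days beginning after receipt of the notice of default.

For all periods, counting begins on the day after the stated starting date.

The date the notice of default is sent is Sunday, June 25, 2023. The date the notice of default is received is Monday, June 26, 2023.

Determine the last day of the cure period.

July 26, 2023

The last day of the cure period: 30 calendar days after June 26, 2023 is July 26, 2023.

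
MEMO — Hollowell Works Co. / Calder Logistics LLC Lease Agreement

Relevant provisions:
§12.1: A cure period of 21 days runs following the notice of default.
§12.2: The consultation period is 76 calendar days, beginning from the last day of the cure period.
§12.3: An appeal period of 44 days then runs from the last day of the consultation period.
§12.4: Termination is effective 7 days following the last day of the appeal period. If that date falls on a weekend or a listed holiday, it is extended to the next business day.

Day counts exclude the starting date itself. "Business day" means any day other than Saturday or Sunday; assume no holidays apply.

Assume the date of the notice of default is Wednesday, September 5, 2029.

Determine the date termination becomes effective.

January 31, 2030

The last day of the cure period: 21 calendar days after September 5, 2029 is September 26, 2029.
The last day of the consultation period: 76 calendar days after September 26, 2029 is December 11, 2029.
The last day of the appeal period: 44 calendar days after December 11, 2029 is January 24, 2030.
The date termination becomes effective: 7 calendar days after January 24, 2030 is January 31, 2030. January 31, 2030 is a Thursday, so no roll-forward applies.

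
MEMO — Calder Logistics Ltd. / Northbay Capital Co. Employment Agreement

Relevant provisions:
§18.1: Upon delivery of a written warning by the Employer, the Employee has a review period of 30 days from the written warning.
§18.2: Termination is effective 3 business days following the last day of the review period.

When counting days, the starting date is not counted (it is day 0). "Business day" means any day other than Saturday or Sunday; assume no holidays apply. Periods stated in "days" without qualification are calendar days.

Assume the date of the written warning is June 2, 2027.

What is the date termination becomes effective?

The last day of the review period: 30 calendar days after June 2, 2027 is July 2, 2027.
From Friday, July 2, 2027, 3 business days (Jul 5, Jul 6, Jul 7, skipping weekends) brings us to Wednesday, July 7, 2027, which is the date termination becomes effective.

July 7, 2027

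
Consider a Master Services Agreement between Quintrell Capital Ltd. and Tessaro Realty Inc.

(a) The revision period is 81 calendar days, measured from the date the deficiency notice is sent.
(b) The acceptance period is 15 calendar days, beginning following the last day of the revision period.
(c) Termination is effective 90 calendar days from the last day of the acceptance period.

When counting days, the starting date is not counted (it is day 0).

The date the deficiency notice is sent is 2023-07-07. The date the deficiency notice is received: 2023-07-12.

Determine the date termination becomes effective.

The last day of the revision period: 2023-07-07 + 81 days = 2023-09-26.
The last day of the acceptance period: 2023-09-26 + 15 days = 2023-10-11.
The date termination becomes effective: 90 calendar days after 2023-10-11 is 2024-01-09.

2024-01-09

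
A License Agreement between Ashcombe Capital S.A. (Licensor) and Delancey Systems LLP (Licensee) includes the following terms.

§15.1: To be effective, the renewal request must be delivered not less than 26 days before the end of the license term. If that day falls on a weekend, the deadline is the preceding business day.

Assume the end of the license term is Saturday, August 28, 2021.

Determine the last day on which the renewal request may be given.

August 2, 2021

August 28, 2021 minus 26 days is August 2, 2021. That is a Monday, so no adjustment is needed.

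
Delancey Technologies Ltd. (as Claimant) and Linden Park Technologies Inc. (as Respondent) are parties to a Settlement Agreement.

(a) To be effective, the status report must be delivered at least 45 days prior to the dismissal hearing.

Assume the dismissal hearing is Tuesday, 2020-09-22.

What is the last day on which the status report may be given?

Counting back 45 calendar days from 2020-09-22 gives 2020-08-08.

2020-08-08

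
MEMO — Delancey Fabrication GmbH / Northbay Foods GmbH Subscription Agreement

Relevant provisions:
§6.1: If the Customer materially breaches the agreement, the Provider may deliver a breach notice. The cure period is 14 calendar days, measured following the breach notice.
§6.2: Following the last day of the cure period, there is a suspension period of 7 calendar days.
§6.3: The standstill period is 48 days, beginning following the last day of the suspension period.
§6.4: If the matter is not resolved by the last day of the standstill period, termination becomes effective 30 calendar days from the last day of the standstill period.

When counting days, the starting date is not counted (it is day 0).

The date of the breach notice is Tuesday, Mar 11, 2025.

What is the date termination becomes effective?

Jun 18, 2025

The last day of the cure period: Mar 11, 2025 + 14 days = Mar 25, 2025.
The last day of the suspension period: Mar 25, 2025 + 7 days = Apr 1, 2025.
The last day of the standstill period: Apr 1, 2025 + 48 days = May 19, 2025.
Adding 30 calendar days to May 19, 2025 gives Jun 18, 2025, which is the date termination becomes effective.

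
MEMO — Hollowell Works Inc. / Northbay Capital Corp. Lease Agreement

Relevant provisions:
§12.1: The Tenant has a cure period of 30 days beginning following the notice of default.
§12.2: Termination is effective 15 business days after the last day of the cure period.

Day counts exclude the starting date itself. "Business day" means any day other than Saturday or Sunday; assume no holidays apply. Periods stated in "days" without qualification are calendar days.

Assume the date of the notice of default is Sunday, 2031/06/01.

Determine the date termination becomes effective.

2031/07/22

Adding 30 calendar days to 2031/06/01 gives 2031/07/01, which is the last day of the cure period.
The date termination becomes effective: counting 15 business days from Tuesday, 2031/07/01 (Jul 2, Jul 3, Jul 4, Jul 7, …, Jul 18, Jul 21, Jul 22, skipping weekends) reaches Tuesday, 2031/07/22.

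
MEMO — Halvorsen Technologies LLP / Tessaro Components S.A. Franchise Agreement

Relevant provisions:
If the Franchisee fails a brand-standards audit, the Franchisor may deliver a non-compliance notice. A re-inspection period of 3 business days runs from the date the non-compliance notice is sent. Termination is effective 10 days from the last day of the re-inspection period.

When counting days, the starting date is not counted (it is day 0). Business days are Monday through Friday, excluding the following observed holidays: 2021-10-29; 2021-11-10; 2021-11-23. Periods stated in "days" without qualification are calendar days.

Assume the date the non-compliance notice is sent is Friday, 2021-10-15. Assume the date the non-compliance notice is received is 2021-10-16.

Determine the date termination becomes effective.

The last day of the re-inspection period: counting 3 business days from Friday, 2021-10-15 (Oct 18, Oct 19, Oct 20, skipping weekends) reaches Wednesday, 2021-10-20.
Adding 10 calendar days to 2021-10-20 gives 2021-10-30, which is the date termination becomes effective.

2021-10-30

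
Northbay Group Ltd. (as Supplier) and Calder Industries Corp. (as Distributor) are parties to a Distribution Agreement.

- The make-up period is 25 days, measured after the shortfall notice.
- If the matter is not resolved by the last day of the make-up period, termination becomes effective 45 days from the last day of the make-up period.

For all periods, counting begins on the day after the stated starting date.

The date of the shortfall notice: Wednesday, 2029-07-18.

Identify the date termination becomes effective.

The last day of the make-up period: 2029-07-18 + 25 days = 2029-08-12.
The date termination becomes effective: 45 calendar days after 2029-08-12 is 2029-09-26.

2029-09-26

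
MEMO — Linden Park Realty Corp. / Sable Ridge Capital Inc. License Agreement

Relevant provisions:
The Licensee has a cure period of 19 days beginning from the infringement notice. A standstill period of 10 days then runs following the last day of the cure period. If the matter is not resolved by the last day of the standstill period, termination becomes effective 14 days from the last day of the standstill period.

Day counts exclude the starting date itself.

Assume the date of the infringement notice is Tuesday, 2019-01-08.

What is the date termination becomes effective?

The last day of the cure period: 2019-01-08 + 19 days = 2019-01-27.
Adding 10 calendar days to 2019-01-27 gives 2019-02-06, which is the last day of the standstill period.
Adding 14 calendar days to 2019-02-06 gives 2019-02-20, which is the date termination becomes effective.

2019-02-20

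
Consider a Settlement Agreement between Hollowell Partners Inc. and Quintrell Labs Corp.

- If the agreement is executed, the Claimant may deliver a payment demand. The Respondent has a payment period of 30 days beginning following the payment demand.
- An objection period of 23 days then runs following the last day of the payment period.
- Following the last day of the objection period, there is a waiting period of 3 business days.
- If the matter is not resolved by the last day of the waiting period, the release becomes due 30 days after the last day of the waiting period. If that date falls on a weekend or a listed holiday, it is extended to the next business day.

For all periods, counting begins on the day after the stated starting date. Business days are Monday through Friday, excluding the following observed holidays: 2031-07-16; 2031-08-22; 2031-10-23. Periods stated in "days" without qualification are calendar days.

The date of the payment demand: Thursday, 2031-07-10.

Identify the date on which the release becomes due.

2031-10-06

The last day of the payment period: 2031-07-10 + 30 days = 2031-08-09.
Adding 23 calendar days to 2031-08-09 gives 2031-09-01, which is the last day of the objection period.
The last day of the waiting period: 3 business days after Monday, 2031-09-01, skipping weekends — Sep 2, Sep 3, Sep 4 — lands on Thursday, 2031-09-04.
The date on which the release becomes due: 2031-09-04 + 30 days = 2031-10-04. That falls on a Saturday, so it rolls to the next business day, Monday, 2031-10-06.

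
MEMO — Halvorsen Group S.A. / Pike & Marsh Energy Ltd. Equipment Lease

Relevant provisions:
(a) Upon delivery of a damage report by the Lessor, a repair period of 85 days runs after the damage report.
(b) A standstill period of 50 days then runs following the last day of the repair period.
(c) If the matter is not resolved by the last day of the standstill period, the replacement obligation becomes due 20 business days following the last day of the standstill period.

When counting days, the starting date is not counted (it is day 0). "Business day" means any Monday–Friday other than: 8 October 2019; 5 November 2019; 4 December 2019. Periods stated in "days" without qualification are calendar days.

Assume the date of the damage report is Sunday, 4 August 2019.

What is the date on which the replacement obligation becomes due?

14 January 2020

The last day of the repair period: 4 August 2019 + 85 days = 28 October 2019.
Adding 50 calendar days to 28 October 2019 gives 17 December 2019, which is the last day of the standstill period.
The date on which the replacement obligation becomes due: counting 20 business days from Tuesday, 17 December 2019 (Dec 18, Dec 19, Dec 20, Dec 23, …, Jan 10, Jan 13, Jan 14, skipping weekends) reaches Tuesday, 14 January 2020.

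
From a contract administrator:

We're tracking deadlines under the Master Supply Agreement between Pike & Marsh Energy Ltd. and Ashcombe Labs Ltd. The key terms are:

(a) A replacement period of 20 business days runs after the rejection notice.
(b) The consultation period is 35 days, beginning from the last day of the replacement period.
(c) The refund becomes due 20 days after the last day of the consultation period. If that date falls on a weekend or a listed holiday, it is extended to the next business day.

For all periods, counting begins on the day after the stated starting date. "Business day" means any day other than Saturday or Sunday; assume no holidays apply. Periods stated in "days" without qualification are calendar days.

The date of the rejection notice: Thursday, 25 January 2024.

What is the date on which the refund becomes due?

The last day of the replacement period: 20 business days after Thursday, 25 January 2024, skipping weekends — Jan 26, Jan 29, Jan 30, Jan 31, …, Feb 20, Feb 21, Feb 22 — lands on Thursday, 22 February 2024.
Adding 35 calendar days to 22 February 2024 gives 28 March 2024, which is the last day of the consultation period.
Adding 20 calendar days to 28 March 2024 gives 17 April 2024, which is the date on which the refund becomes due. 17 April 2024 is a Wednesday, so no roll-forward applies.

17 April 2024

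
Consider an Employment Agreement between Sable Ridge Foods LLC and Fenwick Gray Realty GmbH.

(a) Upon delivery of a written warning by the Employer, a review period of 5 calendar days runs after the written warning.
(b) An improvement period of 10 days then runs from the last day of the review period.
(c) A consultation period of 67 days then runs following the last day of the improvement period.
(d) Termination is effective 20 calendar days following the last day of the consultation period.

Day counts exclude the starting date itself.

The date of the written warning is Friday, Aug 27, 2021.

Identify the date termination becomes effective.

The last day of the review period: 5 calendar days after Aug 27, 2021 is Sep 1, 2021.
The last day of the improvement period: Sep 1, 2021 + 10 days = Sep 11, 2021.
Adding 67 calendar days to Sep 11, 2021 gives Nov 17, 2021, which is the last day of the consultation period.
The date termination becomes effective: 20 calendar days after Nov 17, 2021 is Dec 7, 2021.

Dec 7, 2021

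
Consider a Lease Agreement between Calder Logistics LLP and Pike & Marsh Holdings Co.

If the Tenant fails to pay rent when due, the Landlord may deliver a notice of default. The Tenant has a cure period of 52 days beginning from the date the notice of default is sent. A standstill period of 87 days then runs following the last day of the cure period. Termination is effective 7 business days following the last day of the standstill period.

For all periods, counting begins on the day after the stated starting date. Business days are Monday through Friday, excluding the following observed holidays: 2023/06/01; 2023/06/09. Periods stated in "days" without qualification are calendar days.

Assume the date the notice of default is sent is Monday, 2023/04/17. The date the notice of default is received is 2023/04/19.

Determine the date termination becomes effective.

2023/09/12

Adding 52 calendar days to 2023/04/17 gives 2023/06/08, which is the last day of the cure period.
The last day of the standstill period: 87 calendar days after 2023/06/08 is 2023/09/03.
The date termination becomes effective: counting 7 business days from Sunday, 2023/09/03 (Sep 4, Sep 5, Sep 6, Sep 7, Sep 8, Sep 11, Sep 12, skipping weekends) reaches Tuesday, 2023/09/12.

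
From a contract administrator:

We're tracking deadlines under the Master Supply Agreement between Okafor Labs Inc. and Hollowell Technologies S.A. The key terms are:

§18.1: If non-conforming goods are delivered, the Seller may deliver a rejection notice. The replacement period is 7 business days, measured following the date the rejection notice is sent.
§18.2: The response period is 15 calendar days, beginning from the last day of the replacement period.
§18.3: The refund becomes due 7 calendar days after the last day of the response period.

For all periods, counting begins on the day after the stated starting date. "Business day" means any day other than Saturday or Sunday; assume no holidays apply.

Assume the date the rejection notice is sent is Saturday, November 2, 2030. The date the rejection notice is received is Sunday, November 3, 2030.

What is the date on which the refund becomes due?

From Saturday, November 2, 2030, 7 business days (Nov 4, Nov 5, Nov 6, Nov 7, Nov 8, Nov 11, Nov 12, skipping weekends) brings us to Tuesday, November 12, 2030, which is the last day of the replacement period.
The last day of the response period: November 12, 2030 + 15 days = November 27, 2030.
Adding 7 calendar days to November 27, 2030 gives December 4, 2030, which is the date on which the refund becomes due.

December 4, 2030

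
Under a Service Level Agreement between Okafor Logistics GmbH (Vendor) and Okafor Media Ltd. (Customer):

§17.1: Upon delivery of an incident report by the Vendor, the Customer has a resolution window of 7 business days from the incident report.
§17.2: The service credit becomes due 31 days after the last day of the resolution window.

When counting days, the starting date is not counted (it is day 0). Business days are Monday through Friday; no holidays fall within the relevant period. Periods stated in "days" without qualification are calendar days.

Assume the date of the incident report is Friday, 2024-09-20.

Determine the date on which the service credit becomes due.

2024-11-01

The last day of the resolution window: 7 business days after Friday, 2024-09-20, skipping weekends — Sep 23, Sep 24, Sep 25, Sep 26, Sep 27, Sep 30, Oct 1 — lands on Tuesday, 2024-10-01.
The date on which the service credit becomes due: 31 calendar days after 2024-10-01 is 2024-11-01.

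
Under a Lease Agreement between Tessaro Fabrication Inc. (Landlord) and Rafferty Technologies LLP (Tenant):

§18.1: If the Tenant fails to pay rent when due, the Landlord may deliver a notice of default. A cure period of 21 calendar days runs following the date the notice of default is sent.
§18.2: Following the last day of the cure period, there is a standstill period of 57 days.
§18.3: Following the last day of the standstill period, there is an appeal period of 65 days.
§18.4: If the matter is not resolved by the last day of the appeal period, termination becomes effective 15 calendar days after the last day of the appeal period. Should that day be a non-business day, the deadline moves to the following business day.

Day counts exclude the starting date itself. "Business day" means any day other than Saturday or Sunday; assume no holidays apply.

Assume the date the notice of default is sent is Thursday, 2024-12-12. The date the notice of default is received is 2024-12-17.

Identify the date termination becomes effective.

2025-05-19

The last day of the cure period: 21 calendar days after 2024-12-12 is 2025-01-02.
The last day of the standstill period: 2025-01-02 + 57 days = 2025-02-28.
The last day of the appeal period: 2025-02-28 + 65 days = 2025-05-04.
The date termination becomes effective: 2025-05-04 + 15 days = 2025-05-19. 2025-05-19 is a Monday, so no roll-forward applies.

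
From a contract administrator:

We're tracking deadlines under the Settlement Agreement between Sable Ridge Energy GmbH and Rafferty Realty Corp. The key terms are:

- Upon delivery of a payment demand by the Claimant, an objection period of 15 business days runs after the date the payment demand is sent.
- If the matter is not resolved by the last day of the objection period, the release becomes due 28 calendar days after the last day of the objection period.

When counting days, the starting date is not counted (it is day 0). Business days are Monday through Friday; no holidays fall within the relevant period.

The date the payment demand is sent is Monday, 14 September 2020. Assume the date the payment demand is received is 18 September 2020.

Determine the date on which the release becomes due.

2 November 2020

The last day of the objection period: 15 business days after Monday, 14 September 2020, skipping weekends — Sep 15, Sep 16, Sep 17, Sep 18, …, Oct 1, Oct 2, Oct 5 — lands on Monday, 5 October 2020.
The date on which the release becomes due: 5 October 2020 + 28 days = 2 November 2020.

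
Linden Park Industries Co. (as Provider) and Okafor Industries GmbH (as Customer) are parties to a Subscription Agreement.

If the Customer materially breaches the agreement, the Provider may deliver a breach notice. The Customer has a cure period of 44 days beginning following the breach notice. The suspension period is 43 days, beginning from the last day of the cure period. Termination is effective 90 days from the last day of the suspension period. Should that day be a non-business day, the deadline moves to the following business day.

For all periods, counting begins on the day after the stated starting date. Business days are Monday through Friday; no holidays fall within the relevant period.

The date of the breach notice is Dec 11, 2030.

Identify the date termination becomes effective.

Jun 6, 2031

The last day of the cure period: 44 calendar days after Dec 11, 2030 is Jan 24, 2031.
Adding 43 calendar days to Jan 24, 2031 gives Mar 8, 2031, which is the last day of the suspension period.
Adding 90 calendar days to Mar 8, 2031 gives Jun 6, 2031, which is the date termination becomes effective. Jun 6, 2031 is a Friday, so no roll-forward applies.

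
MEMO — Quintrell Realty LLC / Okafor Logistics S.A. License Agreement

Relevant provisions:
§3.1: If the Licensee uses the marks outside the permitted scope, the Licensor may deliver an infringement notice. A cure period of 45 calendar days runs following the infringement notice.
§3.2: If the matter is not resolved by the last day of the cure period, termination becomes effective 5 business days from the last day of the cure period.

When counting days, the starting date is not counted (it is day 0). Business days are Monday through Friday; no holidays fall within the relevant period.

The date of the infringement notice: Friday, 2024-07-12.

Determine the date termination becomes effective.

Adding 45 calendar days to 2024-07-12 gives 2024-08-26, which is the last day of the cure period.
From Monday, 2024-08-26, 5 business days (Aug 27, Aug 28, Aug 29, Aug 30, Sep 2, skipping weekends) brings us to Monday, 2024-09-02, which is the date termination becomes effective.

2024-09-02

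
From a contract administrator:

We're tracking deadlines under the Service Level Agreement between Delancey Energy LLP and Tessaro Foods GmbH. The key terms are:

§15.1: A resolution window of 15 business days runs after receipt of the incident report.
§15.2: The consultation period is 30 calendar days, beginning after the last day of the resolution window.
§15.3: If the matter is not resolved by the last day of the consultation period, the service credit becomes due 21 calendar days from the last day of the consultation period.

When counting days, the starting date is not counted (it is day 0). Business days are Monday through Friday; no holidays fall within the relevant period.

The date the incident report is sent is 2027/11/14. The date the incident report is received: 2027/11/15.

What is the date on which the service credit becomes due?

The last day of the resolution window: 15 business days after Monday, 2027/11/15, skipping weekends — Nov 16, Nov 17, Nov 18, Nov 19, …, Dec 2, Dec 3, Dec 6 — lands on Monday, 2027/12/06.
Adding 30 calendar days to 2027/12/06 gives 2028/01/05, which is the last day of the consultation period.
The date on which the service credit becomes due: 2028/01/05 + 21 days = 2028/01/26.

2028/01/26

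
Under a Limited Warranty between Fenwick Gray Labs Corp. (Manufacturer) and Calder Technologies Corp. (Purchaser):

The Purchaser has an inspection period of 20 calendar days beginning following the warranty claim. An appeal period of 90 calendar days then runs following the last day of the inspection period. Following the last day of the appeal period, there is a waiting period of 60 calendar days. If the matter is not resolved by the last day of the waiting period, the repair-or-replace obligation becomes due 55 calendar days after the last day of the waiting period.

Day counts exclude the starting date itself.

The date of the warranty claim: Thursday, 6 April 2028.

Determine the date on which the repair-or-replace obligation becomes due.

The last day of the inspection period: 6 April 2028 + 20 days = 26 April 2028.
The last day of the appeal period: 26 April 2028 + 90 days = 25 July 2028.
The last day of the waiting period: 60 calendar days after 25 July 2028 is 23 September 2028.
The date on which the repair-or-replace obligation becomes due: 23 September 2028 + 55 days = 17 November 2028.

17 November 2028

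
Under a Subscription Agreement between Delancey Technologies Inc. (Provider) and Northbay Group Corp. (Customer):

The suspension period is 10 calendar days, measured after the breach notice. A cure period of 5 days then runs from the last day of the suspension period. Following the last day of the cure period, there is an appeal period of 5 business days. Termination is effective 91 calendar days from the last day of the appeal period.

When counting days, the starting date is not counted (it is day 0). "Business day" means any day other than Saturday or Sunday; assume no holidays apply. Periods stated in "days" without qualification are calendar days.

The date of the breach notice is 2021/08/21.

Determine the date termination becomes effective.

2021/12/10

The last day of the suspension period: 2021/08/21 + 10 days = 2021/08/31.
The last day of the cure period: 2021/08/31 + 5 days = 2021/09/05.
The last day of the appeal period: counting 5 business days from Sunday, 2021/09/05 (Sep 6, Sep 7, Sep 8, Sep 9, Sep 10, skipping weekends) reaches Friday, 2021/09/10.
The date termination becomes effective: 91 calendar days after 2021/09/10 is 2021/12/10.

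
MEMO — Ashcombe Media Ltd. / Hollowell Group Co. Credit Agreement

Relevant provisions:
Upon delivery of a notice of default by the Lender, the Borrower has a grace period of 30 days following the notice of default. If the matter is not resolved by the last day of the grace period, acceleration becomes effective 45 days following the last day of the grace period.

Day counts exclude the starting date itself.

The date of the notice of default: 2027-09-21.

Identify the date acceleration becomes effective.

The last day of the grace period: 30 calendar days after 2027-09-21 is 2027-10-21.
Adding 45 calendar days to 2027-10-21 gives 2027-12-05, which is the date acceleration becomes effective.

2027-12-05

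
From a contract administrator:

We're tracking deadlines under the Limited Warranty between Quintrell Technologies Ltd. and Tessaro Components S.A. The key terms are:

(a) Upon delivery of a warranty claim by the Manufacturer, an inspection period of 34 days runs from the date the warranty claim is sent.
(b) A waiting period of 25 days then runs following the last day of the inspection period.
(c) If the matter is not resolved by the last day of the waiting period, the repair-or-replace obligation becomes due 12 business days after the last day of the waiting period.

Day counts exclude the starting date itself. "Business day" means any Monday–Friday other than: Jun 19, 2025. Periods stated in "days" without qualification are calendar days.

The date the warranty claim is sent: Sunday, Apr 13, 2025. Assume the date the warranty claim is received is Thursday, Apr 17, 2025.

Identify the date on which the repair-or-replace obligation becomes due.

Adding 34 calendar days to Apr 13, 2025 gives May 17, 2025, which is the last day of the inspection period.
The last day of the waiting period: May 17, 2025 + 25 days = Jun 11, 2025.
The date on which the repair-or-replace obligation becomes due: counting 12 business days from Wednesday, Jun 11, 2025 (Jun 12, Jun 13, Jun 16, Jun 17, …, Jun 26, Jun 27, Jun 30, skipping weekends and the listed holiday on Jun 19) reaches Monday, Jun 30, 2025.

Jun 30, 2025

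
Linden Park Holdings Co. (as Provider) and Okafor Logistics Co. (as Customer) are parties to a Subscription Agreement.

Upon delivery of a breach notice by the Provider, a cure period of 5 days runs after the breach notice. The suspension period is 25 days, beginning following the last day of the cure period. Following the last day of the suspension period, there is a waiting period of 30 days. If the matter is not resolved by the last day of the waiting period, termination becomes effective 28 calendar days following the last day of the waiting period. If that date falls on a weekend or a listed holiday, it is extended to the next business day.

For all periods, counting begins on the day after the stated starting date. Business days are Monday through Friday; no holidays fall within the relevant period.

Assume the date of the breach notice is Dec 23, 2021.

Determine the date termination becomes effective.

Mar 21, 2022

The last day of the cure period: Dec 23, 2021 + 5 days = Dec 28, 2021.
The last day of the suspension period: Dec 28, 2021 + 25 days = Jan 22, 2022.
The last day of the waiting period: Jan 22, 2022 + 30 days = Feb 21, 2022.
The date termination becomes effective: 28 calendar days after Feb 21, 2022 is Mar 21, 2022. Mar 21, 2022 is a Monday, so no roll-forward applies.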